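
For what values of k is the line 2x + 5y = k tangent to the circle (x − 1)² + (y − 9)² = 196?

k = 47 ± 14√29

For a tangent, require d(centre, line) = r = 14.
|2·1 + 5·9 − k| / √29 = 14
|k − (47)| = 14√29.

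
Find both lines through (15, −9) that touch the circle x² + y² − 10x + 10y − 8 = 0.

Write the tangent as mx − y + (−9 − m·(15)) = 0 and set its distance from the centre to √58:
(−10m − (4))² = 58(m² + 1)
21m² + 40m − 21 = 0, so m = −7/3 or m = 3/7.
Through (15, −9) these give 7x + 3y = 78 and 3x − 7y = 108.

7x + 3y = 78 and 3x − 7y = 108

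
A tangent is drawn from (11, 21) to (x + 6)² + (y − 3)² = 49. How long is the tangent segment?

2√141

With centre O = (−6, 3), |OP|² = 613 and r² = 49.
By the tangent–radius right angle, tangent length = √(|PO|² − r²) = √564 = 2√141.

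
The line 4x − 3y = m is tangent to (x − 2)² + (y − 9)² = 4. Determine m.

m = −29 or m = −9

Tangency holds when the distance from the centre (2, 9) to the line equals the radius 2:
|4·2 − 3·9 − m| / √25 = 2
|m − (−19)| = 2·5, so m = −9 or m = −29.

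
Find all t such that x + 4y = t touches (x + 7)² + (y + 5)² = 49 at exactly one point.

The line touches the circle iff its distance from (−7, −5) is 7:
|1·(−7) + 4·(−5) − t| / √17 = 7
|t − (−27)| = 7√17.

t = −27 ± 7√17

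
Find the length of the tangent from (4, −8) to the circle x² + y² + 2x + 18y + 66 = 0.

√10

With centre O = (−1, −9), |OP|² = 26 and r² = 16.
By the tangent–radius right angle, tangent length = √(|PO|² − r²) = √10.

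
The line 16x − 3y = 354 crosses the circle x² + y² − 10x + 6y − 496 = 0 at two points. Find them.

Substitute y = (−354 + 16x)/3:
265x² − 11130x + 114480 = 0  ⟹  x² − 42x + 432 = 0
x = 24 or x = 18, giving (24, 10) and (18, −22).

(18, −22) and (24, 10)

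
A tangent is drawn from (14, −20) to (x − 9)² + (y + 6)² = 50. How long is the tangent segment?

Centre (9, −6), r² = 50. |PO|² = (5)² + (−14)² = 221.
Power of the point: PT² = |PO|² − r² = 171, so PT = 3√19.

3√19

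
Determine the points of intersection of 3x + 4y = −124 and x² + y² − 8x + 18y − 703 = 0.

Substitute y = (−124 − 3x)/4:
25x² + 400x − 4800 = 0  ⟹  x² + 16x − 192 = 0
x = 8 or x = −24, giving (8, −37) and (−24, −13).

(−24, −13) and (8, −37)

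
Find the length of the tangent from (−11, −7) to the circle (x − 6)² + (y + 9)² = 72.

√221

Centre (6, −9), r² = 72. |PO|² = (−17)² + (2)² = 293.
Power of the point: PT² = |PO|² − r² = 221, so PT = √221.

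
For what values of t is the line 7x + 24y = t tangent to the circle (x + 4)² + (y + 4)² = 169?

t = −449 or t = 201

For a tangent, require d(centre, line) = r = 13.
|7·(−4) + 24·(−4) − t| / √625 = 13
|t − (−124)| = 13·25, so t = 201 or t = −449.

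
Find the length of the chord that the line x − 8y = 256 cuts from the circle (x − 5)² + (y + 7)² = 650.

The distance from (5, −7) to the line is 195/√65, and r² = 650.
Half the chord is √(r² − d²) = √(65), so the full chord is 2√65.

2√65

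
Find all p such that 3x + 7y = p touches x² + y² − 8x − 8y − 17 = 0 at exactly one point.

The line touches the circle iff its distance from (4, 4) is 7:
|3·4 + 7·4 − p| / √58 = 7
|p − (40)| = 7√58.

p = 40 ± 7√58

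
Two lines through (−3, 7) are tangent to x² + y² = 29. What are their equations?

2x + 5y = 29 and 5x − 2y = −29

Let a tangent through (−3, 7) have slope m. Its distance from (0, 0) must equal √29:
[m·(3) − (−7)]² = 29(m² + 1)
10m² − 21m − 10 = 0, so m = −2/5 or m = 5/2.
Through (−3, 7) these give 2x + 5y = 29 and 5x − 2y = −29.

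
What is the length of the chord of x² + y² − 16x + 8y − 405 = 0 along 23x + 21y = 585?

√970

Express y = (585 − 23x)/21 and substitute into the circle:
970x² − 37830x + 261900 = 0  ⟹  x² − 39x + 270 = 0
x = 30 or x = 9, giving (30, −5) and (9, 18).
|(30, −5) − (9, 18)| = √((21)² + (−23)²) = √970.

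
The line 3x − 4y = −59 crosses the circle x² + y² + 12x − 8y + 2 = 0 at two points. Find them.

Express y = (59 + 3x)/4 and substitute into the circle:
25x² + 450x + 1625 = 0  ⟹  x² + 18x + 65 = 0
x = −5 or x = −13, giving (−5, 11) and (−13, 5).

(−13, 5) and (−5, 11)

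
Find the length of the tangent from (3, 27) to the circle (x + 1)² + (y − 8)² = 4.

Centre (−1, 8), r² = 4. |PO|² = (4)² + (19)² = 377.
The tangent meets the radius at right angles, so tangent² = |PO|² − r² = 377 − 4 = 373.

√373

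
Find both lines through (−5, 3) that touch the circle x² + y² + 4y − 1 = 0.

x + 2y = 1 and 2x + y = −7

Let a tangent through (−5, 3) have slope m. Its distance from (0, −2) must equal √5:
(5m − (−5))² = 5(m² + 1)
2m² + 5m + 2 = 0, so m = −1/2 or m = −2.
Through (−5, 3) these give x + 2y = 1 and 2x + y = −7.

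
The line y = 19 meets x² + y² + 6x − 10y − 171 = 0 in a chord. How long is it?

6

From the line, y = 19. Substituting:
x² + 6x = 0
x = 0 or x = −6, giving (0, 19) and (−6, 19).
|(0, 19) − (−6, 19)| = √((6)² + (0)²) = 6.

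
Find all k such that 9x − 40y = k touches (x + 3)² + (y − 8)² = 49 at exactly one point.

For a tangent, require d(centre, line) = r = 7.
|9·(−3) − 40·8 − k| / √1681 = 7
|k − (−347)| = 7·41, so k = −60 or k = −634.

k = −634 or k = −60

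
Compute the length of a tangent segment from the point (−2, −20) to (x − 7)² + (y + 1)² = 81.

The centre is (7, −1) and r = 9. The square of the distance from P to the centre is 81 + 361 = 442.
The tangent meets the radius at right angles, so tangent² = |PO|² − r² = 442 − 81 = 361.

19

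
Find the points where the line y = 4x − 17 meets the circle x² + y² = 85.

(2, −9) and (6, 7)

Express y = 4x − 17 and substitute into the circle:
17x² − 136x + 204 = 0  ⟹  x² − 8x + 12 = 0
x = 6 or x = 2, giving (6, 7) and (2, −9).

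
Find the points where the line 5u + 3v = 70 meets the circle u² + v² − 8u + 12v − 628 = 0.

(2, 20) and (26, −20)

Express v = (70 − 5u)/3 and substitute into the circle:
34u² − 952u + 1768 = 0  ⟹  u² − 28u + 52 = 0
u = 26 or u = 2, giving (26, −20) and (2, 20).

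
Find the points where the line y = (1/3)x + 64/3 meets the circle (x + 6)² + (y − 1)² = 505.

(−25, 13) and (2, 22)

Express y = (64 + x)/3 and substitute into the circle:
10x² + 230x − 500 = 0  ⟹  x² + 23x − 50 = 0
x = 2 or x = −25, giving (2, 22) and (−25, 13).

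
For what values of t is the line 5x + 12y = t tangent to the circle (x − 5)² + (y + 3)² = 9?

Tangency holds when the distance from the centre (5, −3) to the line equals the radius 3:
|5·5 + 12·(−3) − t| / √169 = 3
|t − (−11)| = 3·13, so t = 28 or t = −50.

t = −50 or t = 28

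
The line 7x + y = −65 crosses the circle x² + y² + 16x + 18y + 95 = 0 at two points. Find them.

Express y = −7x − 65 and substitute into the circle:
50x² + 800x + 3150 = 0  ⟹  x² + 16x + 63 = 0
x = −7 or x = −9, giving (−7, −16) and (−9, −2).

(−9, −2) and (−7, −16)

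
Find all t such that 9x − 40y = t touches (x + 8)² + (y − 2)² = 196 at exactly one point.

Tangency holds when the distance from the centre (−8, 2) to the line equals the radius 14:
|9·(−8) − 40·2 − t| / √1681 = 14
|t − (−152)| = 14·41, so t = 422 or t = −726.

t = −726 or t = 422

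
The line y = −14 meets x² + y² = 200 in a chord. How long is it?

4

Substitute y = −14:
x² − 4 = 0
x = 2 or x = −2, giving (2, −14) and (−2, −14).
|(2, −14) − (−2, −14)| = √((4)² + (0)²) = 4.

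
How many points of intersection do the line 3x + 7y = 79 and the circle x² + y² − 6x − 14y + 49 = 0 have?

2

Substituting the line into the circle gives 58x² − 474x + 900 = 0.
Discriminant = (−474)² − 4·58·(900) = 15876 > 0.
Two real roots: the line is a secant.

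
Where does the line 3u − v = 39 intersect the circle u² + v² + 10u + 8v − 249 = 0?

(8, −15) and (12, −3)

Express v = 3u − 39 and substitute into the circle:
10u² − 200u + 960 = 0  ⟹  u² − 20u + 96 = 0
u = 12 or u = 8, giving (12, −3) and (8, −15).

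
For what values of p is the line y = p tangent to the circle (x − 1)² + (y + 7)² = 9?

The line touches the circle iff its distance from (1, −7) is 3:
|0·1 + 1·(−7) − p| / √1 = 3
|p − (−7)| = 3, so p = −4 or p = −10.

p = −10 or p = −4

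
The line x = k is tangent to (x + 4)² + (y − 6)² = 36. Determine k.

The line touches the circle iff its distance from (−4, 6) is 6:
|1·(−4) + 0·6 − k| / √1 = 6
|k − (−4)| = 6, so k = 2 or k = −10.

k = −10 or k = 2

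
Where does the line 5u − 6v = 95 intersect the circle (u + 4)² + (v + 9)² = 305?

Substitute v = (−95 + 5u)/6:
61u² − 122u − 8723 = 0  ⟹  u² − 2u − 143 = 0
u = 13 or u = −11, giving (13, −5) and (−11, −25).

(−11, −25) and (13, −5)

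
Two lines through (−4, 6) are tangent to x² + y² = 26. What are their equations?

5x − y = −26 and x + 5y = 26

Let a tangent through (−4, 6) have slope m. Its distance from (0, 0) must equal √26:
(4m − (−6))² = 26(m² + 1)
5m² − 24m − 5 = 0, so m = 5 or m = −1/5.
Through (−4, 6) these give 5x − y = −26 and x + 5y = 26.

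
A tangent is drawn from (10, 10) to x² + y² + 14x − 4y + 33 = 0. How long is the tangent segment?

The centre is (−7, 2) and r = 2√5. The square of the distance from P to the centre is 289 + 64 = 353.
The tangent meets the radius at right angles, so tangent² = |PO|² − r² = 353 − 20 = 333.

3√37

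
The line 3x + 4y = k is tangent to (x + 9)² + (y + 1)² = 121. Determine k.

k = −86 or k = 24

For a tangent, require d(centre, line) = r = 11.
|3·(−9) + 4·(−1) − k| / √25 = 11
|k − (−31)| = 11·5, so k = 24 or k = −86.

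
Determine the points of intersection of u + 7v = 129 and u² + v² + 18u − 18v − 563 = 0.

Substitute v = (129 − u)/7:
50u² + 750u − 27200 = 0  ⟹  u² + 15u − 544 = 0
u = 17 or u = −32, giving (17, 16) and (−32, 23).

(−32, 23) and (17, 16)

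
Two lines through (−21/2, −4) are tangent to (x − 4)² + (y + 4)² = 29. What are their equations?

A line y − (−4) = m(x − (−21/2)) is tangent when its distance from (4, −4) is √29:
(29/2m − (0))² = 29(m² + 1)
25m² − 4 = 0, so m = −2/5 or m = 2/5.
With m = −2/5: 2x + 5y = −41. With m = 2/5: 2x − 5y = −1.

2x + 5y = −41 and 2x − 5y = −1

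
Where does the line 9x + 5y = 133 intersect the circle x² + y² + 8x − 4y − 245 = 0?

Express y = (133 − 9x)/5 and substitute into the circle:
106x² − 2014x + 8904 = 0  ⟹  x² − 19x + 84 = 0
x = 12 or x = 7, giving (12, 5) and (7, 14).

(7, 14) and (12, 5)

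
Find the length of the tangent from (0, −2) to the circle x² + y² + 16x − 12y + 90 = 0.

√118

With centre O = (−8, 6), |OP|² = 128 and r² = 10.
The tangent meets the radius at right angles, so tangent² = |PO|² − r² = 128 − 10 = 118.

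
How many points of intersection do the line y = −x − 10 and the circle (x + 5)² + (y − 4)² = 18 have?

d² = (1·(−5) + 1·4 − (−10))²/2 = 81/2; r² = 18.
Since d² > r², the line lies outside the circle.

0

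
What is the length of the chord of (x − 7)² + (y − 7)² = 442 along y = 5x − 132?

2√26

Centre (7, 7), r² = 442. Perpendicular distance d from centre to line = |−104| / √26 = 104/√26.
Chord = 2√(r² − d²) = 2·√(26) = 2√26.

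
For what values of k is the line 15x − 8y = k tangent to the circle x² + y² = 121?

k = −187 or k = 187

The line touches the circle iff its distance from (0, 0) is 11:
|15·0 − 8·0 − k| / √289 = 11
|k| = 11·17, so k = 187 or k = −187.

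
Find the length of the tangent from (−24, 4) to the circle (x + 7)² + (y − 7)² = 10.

The centre is (−7, 7) and r = √10. The square of the distance from P to the centre is 289 + 9 = 298.
Power of the point: PT² = |PO|² − r² = 288, so PT = 12√2.

12√2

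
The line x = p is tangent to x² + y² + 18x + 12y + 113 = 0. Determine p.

The line touches the circle iff its distance from (−9, −6) is 2:
|1·(−9) + 0·(−6) − p| / √1 = 2
|p − (−9)| = 2, so p = −7 or p = −11.

p = −11 or p = −7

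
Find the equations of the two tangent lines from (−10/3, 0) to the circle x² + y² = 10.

Write the tangent as mx − y + (0 − m·(−10/3)) = 0 and set its distance from the centre to √10:
[m·(10/3) − (0)]² = 10(m² + 1)
m² − 9 = 0, so m = 3 or m = −3.
With m = 3: 3x − y = −10. With m = −3: 3x + y = −10.

3x − y = −10 and 3x + y = −10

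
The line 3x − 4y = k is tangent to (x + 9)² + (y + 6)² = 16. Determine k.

Tangency holds when the distance from the centre (−9, −6) to the line equals the radius 4:
|3·(−9) − 4·(−6) − k| / √25 = 4
|k − (−3)| = 4·5, so k = 17 or k = −23.

k = −23 or k = 17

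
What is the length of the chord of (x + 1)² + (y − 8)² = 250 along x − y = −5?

22√2

From the line, y = x + 5. Substituting:
2x² − 4x − 240 = 0  ⟹  x² − 2x − 120 = 0
x = 12 or x = −10, giving (12, 17) and (−10, −5).
|(12, 17) − (−10, −5)| = √((22)² + (22)²) = 22√2.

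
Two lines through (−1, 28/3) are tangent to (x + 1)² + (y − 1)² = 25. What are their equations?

4x − 3y = −32 and 4x + 3y = 24

Write the tangent as mx − y + (28/3 − m·(−1)) = 0 and set its distance from the centre to 5:
[m·(0) − (−25/3)]² = 25(m² + 1)
9m² − 16 = 0, so m = 4/3 or m = −4/3.
Through (−1, 28/3) these give 4x − 3y = −32 and 4x + 3y = 24.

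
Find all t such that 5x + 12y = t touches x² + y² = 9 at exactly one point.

The line touches the circle iff its distance from (0, 0) is 3:
|5·0 + 12·0 − t| / √169 = 3
|t| = 3·13, so t = 39 or t = −39.

t = −39 or t = 39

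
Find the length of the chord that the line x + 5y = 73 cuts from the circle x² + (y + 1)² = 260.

Substitute y = (73 − x)/5:
26x² − 156x − 416 = 0  ⟹  x² − 6x − 16 = 0
x = 8 or x = −2, giving (8, 13) and (−2, 15).
|(8, 13) − (−2, 15)| = √((10)² + (−2)²) = 2√26.

2√26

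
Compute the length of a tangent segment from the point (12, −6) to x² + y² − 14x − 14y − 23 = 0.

√73

The centre is (7, 7) and r = 11. The square of the distance from P to the centre is 25 + 169 = 194.
By the tangent–radius right angle, tangent length = √(|PO|² − r²) = √73.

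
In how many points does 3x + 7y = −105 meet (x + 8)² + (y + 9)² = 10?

2

Substituting the line into the circle gives 58x² + 1036x + 4410 = 0.
Δ = 1073296 − 1023120 = 50176.
Two real roots: the line is a secant.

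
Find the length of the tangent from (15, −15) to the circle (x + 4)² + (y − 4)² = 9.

√713

The centre is (−4, 4) and r = 3. The square of the distance from P to the centre is 361 + 361 = 722.
By the tangent–radius right angle, tangent length = √(|PO|² − r²) = √713.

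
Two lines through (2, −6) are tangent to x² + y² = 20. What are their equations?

x + 2y = −10 and 2x − y = 10

A line y − (−6) = m(x − (2)) is tangent when its distance from (0, 0) is 2√5:
[m·(−2) − (6)]² = 20(m² + 1)
2m² − 3m − 2 = 0, so m = −1/2 or m = 2.
With m = −1/2: x + 2y = −10. With m = 2: 2x − y = 10.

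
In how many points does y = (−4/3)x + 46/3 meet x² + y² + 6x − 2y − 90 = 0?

0

Substituting the line into the circle gives 25x² − 290x + 1030 = 0.
Δ = 84100 − 103000 = −18900.
No real roots: the line does not meet the circle.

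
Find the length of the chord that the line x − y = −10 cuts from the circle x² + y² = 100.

Express y = x + 10 and substitute into the circle:
2x² + 20x = 0  ⟹  x² + 10x = 0
x = 0 or x = −10, giving (0, 10) and (−10, 0).
|(0, 10) − (−10, 0)| = √((10)² + (10)²) = 10√2.

10√2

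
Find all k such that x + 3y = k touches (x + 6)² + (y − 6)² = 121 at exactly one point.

k = 12 ± 11√10

The line touches the circle iff its distance from (−6, 6) is 11:
|1·(−6) + 3·6 − k| / √10 = 11
|k − (12)| = 11√10.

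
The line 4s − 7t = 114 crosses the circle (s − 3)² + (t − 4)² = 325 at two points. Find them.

Express t = (−114 + 4s)/7 and substitute into the circle:
65s² − 1430s + 4680 = 0  ⟹  s² − 22s + 72 = 0
s = 18 or s = 4, giving (18, −6) and (4, −14).

(4, −14) and (18, −6)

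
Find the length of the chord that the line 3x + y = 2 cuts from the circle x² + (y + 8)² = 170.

The distance from (0, −8) to the line is 10/√10, and r² = 170.
Chord = 2√(r² − d²) = 2·√(160) = 8√10.

8√10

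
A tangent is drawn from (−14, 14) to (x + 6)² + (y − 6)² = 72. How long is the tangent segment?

2√14

The centre is (−6, 6) and r = 6√2. The square of the distance from P to the centre is 64 + 64 = 128.
Power of the point: PT² = |PO|² − r² = 56, so PT = 2√14.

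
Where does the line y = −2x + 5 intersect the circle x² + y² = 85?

Express y = −2x + 5 and substitute into the circle:
5x² − 20x − 60 = 0  ⟹  x² − 4x − 12 = 0
x = 6 or x = −2, giving (6, −7) and (−2, 9).

(−2, 9) and (6, −7)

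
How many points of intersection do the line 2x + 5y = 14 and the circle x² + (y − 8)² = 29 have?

Centre (0, 8), r² = 29. Distance² from centre to line = (26)²/29 = 676/29.
Since d² < r², the line cuts the circle twice.

2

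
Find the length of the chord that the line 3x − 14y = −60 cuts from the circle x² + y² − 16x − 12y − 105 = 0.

2√205

Substitute y = (60 + 3x)/14:
205x² − 3280x − 27060 = 0  ⟹  x² − 16x − 132 = 0
x = 22 or x = −6, giving (22, 9) and (−6, 3).
Chord length = distance between (22, 9) and (−6, 3) = √820 = 2√205.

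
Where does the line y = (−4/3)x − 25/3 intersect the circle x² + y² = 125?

(−10, 5) and (2, −11)

From the line, y = (−25 − 4x)/3. Substituting:
25x² + 200x − 500 = 0  ⟹  x² + 8x − 20 = 0
x = 2 or x = −10, giving (2, −11) and (−10, 5).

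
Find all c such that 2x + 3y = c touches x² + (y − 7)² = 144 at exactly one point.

c = 21 ± 12√13

For a tangent, require d(centre, line) = r = 12.
|2·0 + 3·7 − c| / √13 = 12
|c − (21)| = 12√13.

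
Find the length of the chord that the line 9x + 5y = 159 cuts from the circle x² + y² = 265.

√106

Substitute y = (159 − 9x)/5:
106x² − 2862x + 18656 = 0  ⟹  x² − 27x + 176 = 0
x = 16 or x = 11, giving (16, 3) and (11, 12).
|(16, 3) − (11, 12)| = √((5)² + (−9)²) = √106.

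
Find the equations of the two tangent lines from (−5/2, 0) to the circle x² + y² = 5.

2x − y = −5 and 2x + y = −5

A line y − (0) = m(x − (−5/2)) is tangent when its distance from (0, 0) is √5:
[m·(5/2) − (0)]² = 5(m² + 1)
m² − 4 = 0, so m = 2 or m = −2.
Through (−5/2, 0) these give 2x − y = −5 and 2x + y = −5.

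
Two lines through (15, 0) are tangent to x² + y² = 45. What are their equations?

A line y − (0) = m(x − (15)) is tangent when its distance from (0, 0) is 3√5:
[m·(−15) − (0)]² = 45(m² + 1)
4m² − 1 = 0, so m = −1/2 or m = 1/2.
Through (15, 0) these give x + 2y = 15 and x − 2y = 15.

x + 2y = 15 and x − 2y = 15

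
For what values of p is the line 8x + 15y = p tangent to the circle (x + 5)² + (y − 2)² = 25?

p = −95 or p = 75

For a tangent, require d(centre, line) = r = 5.
|8·(−5) + 15·2 − p| / √289 = 5
|p − (−10)| = 5·17, so p = 75 or p = −95.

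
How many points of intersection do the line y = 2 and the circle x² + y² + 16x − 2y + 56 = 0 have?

2

d² = (0·(−8) + 1·1 − (2))² = 1; r² = 9.
Since d² < r², the line cuts the circle twice.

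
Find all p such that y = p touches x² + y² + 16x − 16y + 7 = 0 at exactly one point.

Tangency holds when the distance from the centre (−8, 8) to the line equals the radius 11:
|0·(−8) + 1·8 − p| / √1 = 11
|p − (8)| = 11, so p = 19 or p = −3.

p = −3 or p = 19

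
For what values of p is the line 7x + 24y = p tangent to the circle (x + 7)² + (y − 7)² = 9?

p = 44 or p = 194

Tangency holds when the distance from the centre (−7, 7) to the line equals the radius 3:
|7·(−7) + 24·7 − p| / √625 = 3
|p − (119)| = 3·25, so p = 194 or p = 44.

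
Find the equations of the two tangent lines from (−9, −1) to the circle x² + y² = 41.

5x − 4y = −41 and 4x + 5y = −41

A line y − (−1) = m(x − (−9)) is tangent when its distance from (0, 0) is √41:
[m·(9) − (1)]² = 41(m² + 1)
20m² − 9m − 20 = 0, so m = 5/4 or m = −4/5.
Through (−9, −1) these give 5x − 4y = −41 and 4x + 5y = −41.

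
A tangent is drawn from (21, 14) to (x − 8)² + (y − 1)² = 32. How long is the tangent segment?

With centre O = (8, 1), |OP|² = 338 and r² = 32.
By the tangent–radius right angle, tangent length = √(|PO|² − r²) = √306 = 3√34.

3√34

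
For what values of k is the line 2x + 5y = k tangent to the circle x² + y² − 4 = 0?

For a tangent, require d(centre, line) = r = 2.
|2·0 + 5·0 − k| / √29 = 2
|k| = 2√29.

k = ±2√29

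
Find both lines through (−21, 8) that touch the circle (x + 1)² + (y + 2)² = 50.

Let a tangent through (−21, 8) have slope m. Its distance from (−1, −2) must equal 5√2:
(20m − (−10))² = 50(m² + 1)
7m² + 8m + 1 = 0, so m = −1 or m = −1/7.
With m = −1: x + y = −13. With m = −1/7: x + 7y = 35.

x + y = −13 and x + 7y = 35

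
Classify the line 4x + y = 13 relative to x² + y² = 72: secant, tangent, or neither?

secant

Substituting the line into the circle gives 17x² − 104x + 97 = 0.
Discriminant = (−104)² − 4·17·(97) = 4220 > 0.
Two real roots: the line is a secant.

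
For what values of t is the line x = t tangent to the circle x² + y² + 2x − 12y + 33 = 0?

For a tangent, require d(centre, line) = r = 2.
|1·(−1) + 0·6 − t| / √1 = 2
|t − (−1)| = 2, so t = 1 or t = −3.

t = −3 or t = 1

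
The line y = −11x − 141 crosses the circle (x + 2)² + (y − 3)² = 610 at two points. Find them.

From the line, y = −11x − 141. Substituting:
122x² + 3172x + 20130 = 0  ⟹  x² + 26x + 165 = 0
x = −11 or x = −15, giving (−11, −20) and (−15, 24).

(−15, 24) and (−11, −20)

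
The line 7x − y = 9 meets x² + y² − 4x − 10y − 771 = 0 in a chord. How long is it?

40√2

The distance from (2, 5) to the line is 0/√50, and r² = 800.
Chord = 2√(r² − d²) = 2·√(800) = 40√2.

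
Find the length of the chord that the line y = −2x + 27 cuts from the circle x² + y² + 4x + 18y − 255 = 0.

4√5

Centre (−2, −9), r² = 340. Perpendicular distance d from centre to line = |−40| / √5 = 40/√5.
Half the chord is √(r² − d²) = √(20), so the full chord is 4√5.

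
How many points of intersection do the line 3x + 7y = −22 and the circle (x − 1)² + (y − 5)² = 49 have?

0

Substituting the line into the circle gives 58x² + 244x + 897 = 0.
Δ = 59536 − 208104 = −148568.
No real roots: the line does not meet the circle.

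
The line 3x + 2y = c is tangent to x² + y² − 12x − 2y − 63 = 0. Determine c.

c = 20 ± 10√13

Tangency holds when the distance from the centre (6, 1) to the line equals the radius 10:
|3·6 + 2·1 − c| / √13 = 10
|c − (20)| = 10√13.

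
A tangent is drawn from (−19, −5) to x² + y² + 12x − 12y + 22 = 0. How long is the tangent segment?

With centre O = (−6, 6), |OP|² = 290 and r² = 50.
By the tangent–radius right angle, tangent length = √(|PO|² − r²) = √240 = 4√15.

4√15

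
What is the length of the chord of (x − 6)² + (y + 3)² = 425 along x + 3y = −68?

√10

Centre (6, −3), r² = 425. Perpendicular distance d from centre to line = |65| / √10 = 65/√10.
Half the chord is √(r² − d²) = √(5/2), so the full chord is √10.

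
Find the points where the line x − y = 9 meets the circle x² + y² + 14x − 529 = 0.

From the line, y = x − 9. Substituting:
2x² − 4x − 448 = 0  ⟹  x² − 2x − 224 = 0
x = 16 or x = −14, giving (16, 7) and (−14, −23).

(−14, −23) and (16, 7)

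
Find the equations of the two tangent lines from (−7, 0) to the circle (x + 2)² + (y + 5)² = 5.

x + 2y = −7 and 2x + y = −14

A line y − (0) = m(x − (−7)) is tangent when its distance from (−2, −5) is √5:
[m·(5) − (−5)]² = 5(m² + 1)
2m² + 5m + 2 = 0, so m = −1/2 or m = −2.
With m = −1/2: x + 2y = −7. With m = −2: 2x + y = −14.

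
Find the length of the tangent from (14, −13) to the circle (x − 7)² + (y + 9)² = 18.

With centre O = (7, −9), |OP|² = 65 and r² = 18.
The tangent meets the radius at right angles, so tangent² = |PO|² − r² = 65 − 18 = 47.

√47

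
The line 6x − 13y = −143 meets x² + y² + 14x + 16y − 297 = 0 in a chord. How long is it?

From the line, y = (143 + 6x)/13. Substituting:
205x² + 5330x = 0  ⟹  x² + 26x = 0
x = 0 or x = −26, giving (0, 11) and (−26, −1).
Chord length = distance between (0, 11) and (−26, −1) = √820 = 2√205.

2√205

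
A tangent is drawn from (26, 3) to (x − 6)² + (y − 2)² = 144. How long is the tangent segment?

Centre (6, 2), r² = 144. |PO|² = (20)² + (1)² = 401.
The tangent meets the radius at right angles, so tangent² = |PO|² − r² = 401 − 144 = 257.

√257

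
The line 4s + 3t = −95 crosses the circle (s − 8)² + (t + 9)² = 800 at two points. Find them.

(−20, −5) and (4, −37)

From the line, t = (−95 − 4s)/3. Substituting:
25s² + 400s − 2000 = 0  ⟹  s² + 16s − 80 = 0
s = 4 or s = −20, giving (4, −37) and (−20, −5).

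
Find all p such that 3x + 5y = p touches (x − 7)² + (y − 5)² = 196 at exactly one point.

For a tangent, require d(centre, line) = r = 14.
|3·7 + 5·5 − p| / √34 = 14
|p − (46)| = 14√34.

p = 46 ± 14√34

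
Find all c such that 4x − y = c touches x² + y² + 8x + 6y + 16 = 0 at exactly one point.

Tangency holds when the distance from the centre (−4, −3) to the line equals the radius 3:
|4·(−4) − 1·(−3) − c| / √17 = 3
|c − (−13)| = 3√17.

c = −13 ± 3√17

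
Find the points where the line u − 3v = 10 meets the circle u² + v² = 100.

From the line, v = (−10 + u)/3. Substituting:
10u² − 20u − 800 = 0  ⟹  u² − 2u − 80 = 0
u = 10 or u = −8, giving (10, 0) and (−8, −6).

(−8, −6) and (10, 0)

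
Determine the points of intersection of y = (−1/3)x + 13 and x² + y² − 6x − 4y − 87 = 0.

From the line, y = (39 − x)/3. Substituting:
10x² − 120x + 270 = 0  ⟹  x² − 12x + 27 = 0
x = 9 or x = 3, giving (9, 10) and (3, 12).

(3, 12) and (9, 10)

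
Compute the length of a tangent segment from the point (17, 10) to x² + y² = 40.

√349

With centre O = (0, 0), |OP|² = 389 and r² = 40.
The tangent meets the radius at right angles, so tangent² = |PO|² − r² = 389 − 40 = 349.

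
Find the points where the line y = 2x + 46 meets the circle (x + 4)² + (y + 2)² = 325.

Substitute y = 2x + 46:
5x² + 200x + 1995 = 0  ⟹  x² + 40x + 399 = 0
x = −19 or x = −21, giving (−19, 8) and (−21, 4).

(−21, 4) and (−19, 8)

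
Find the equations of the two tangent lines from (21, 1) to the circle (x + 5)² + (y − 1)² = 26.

x − 5y = 16 and x + 5y = 26

Let a tangent through (21, 1) have slope m. Its distance from (−5, 1) must equal √26:
(−26m − (0))² = 26(m² + 1)
25m² − 1 = 0, so m = 1/5 or m = −1/5.
With m = 1/5: x − 5y = 16. With m = −1/5: x + 5y = 26.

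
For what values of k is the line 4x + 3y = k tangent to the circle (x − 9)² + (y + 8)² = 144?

For a tangent, require d(centre, line) = r = 12.
|4·9 + 3·(−8) − k| / √25 = 12
|k − (12)| = 12·5, so k = 72 or k = −48.

k = −48 or k = 72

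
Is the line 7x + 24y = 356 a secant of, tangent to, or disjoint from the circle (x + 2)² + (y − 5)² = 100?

Substituting the line into the circle gives 625x² − 1000x + 400 = 0.
Δ = 1000000 − 1000000 = 0.
A repeated root: the line is tangent.

tangent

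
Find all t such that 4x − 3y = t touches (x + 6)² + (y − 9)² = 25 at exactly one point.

For a tangent, require d(centre, line) = r = 5.
|4·(−6) − 3·9 − t| / √25 = 5
|t − (−51)| = 5·5, so t = −26 or t = −76.

t = −76 or t = −26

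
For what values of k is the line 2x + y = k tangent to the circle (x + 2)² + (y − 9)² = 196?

k = 5 ± 14√5

For a tangent, require d(centre, line) = r = 14.
|2·(−2) + 1·9 − k| / √5 = 14
|k − (5)| = 14√5.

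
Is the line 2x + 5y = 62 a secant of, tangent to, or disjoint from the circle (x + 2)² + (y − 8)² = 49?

secant

Substituting the line into the circle gives 29x² + 12x − 641 = 0.
Discriminant = (12)² − 4·29·(−641) = 74500 > 0.
Two real roots: the line is a secant.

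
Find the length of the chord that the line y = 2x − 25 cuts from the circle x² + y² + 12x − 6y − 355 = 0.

The distance from (−6, 3) to the line is 40/√5, and r² = 400.
Chord = 2√(r² − d²) = 2·√(80) = 8√5.

8√5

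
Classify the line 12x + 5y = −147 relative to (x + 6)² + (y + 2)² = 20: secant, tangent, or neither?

neither

d² = (12·(−6) + 5·(−2) − (−147))²/169 = 25; r² = 20.
Since d² > r², the line lies outside the circle.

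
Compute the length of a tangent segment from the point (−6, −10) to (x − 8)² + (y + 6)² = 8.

2√51

Centre (8, −6), r² = 8. |PO|² = (−14)² + (−4)² = 212.
Power of the point: PT² = |PO|² − r² = 204, so PT = 2√51.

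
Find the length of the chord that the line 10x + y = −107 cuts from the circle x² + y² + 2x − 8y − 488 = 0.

From the line, y = −10x − 107. Substituting:
101x² + 2222x + 11817 = 0  ⟹  x² + 22x + 117 = 0
x = −9 or x = −13, giving (−9, −17) and (−13, 23).
|(−9, −17) − (−13, 23)| = √((4)² + (−40)²) = 4√101.

4√101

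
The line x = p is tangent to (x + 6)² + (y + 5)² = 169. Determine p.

For a tangent, require d(centre, line) = r = 13.
|1·(−6) + 0·(−5) − p| / √1 = 13
|p − (−6)| = 13, so p = 7 or p = −19.

p = −19 or p = 7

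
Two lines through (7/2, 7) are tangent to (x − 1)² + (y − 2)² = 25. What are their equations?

A line y − (7) = m(x − (7/2)) is tangent when its distance from (1, 2) is 5:
(−5/2m − (−5))² = 25(m² + 1)
3m² + 4m = 0, so m = −4/3 or m = 0.
With m = −4/3: 4x + 3y = 35. With m = 0: y = 7.

4x + 3y = 35 and y = 7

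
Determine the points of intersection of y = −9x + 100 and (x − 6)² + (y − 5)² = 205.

Substitute y = −9x + 100:
82x² − 1722x + 8856 = 0  ⟹  x² − 21x + 108 = 0
x = 12 or x = 9, giving (12, −8) and (9, 19).

(9, 19) and (12, −8)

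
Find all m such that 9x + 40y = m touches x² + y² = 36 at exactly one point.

m = −246 or m = 246

The line touches the circle iff its distance from (0, 0) is 6:
|9·0 + 40·0 − m| / √1681 = 6
|m| = 6·41, so m = 246 or m = −246.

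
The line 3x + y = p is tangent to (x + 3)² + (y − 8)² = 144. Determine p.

p = −1 ± 12√10

Tangency holds when the distance from the centre (−3, 8) to the line equals the radius 12:
|3·(−3) + 1·8 − p| / √10 = 12
|p − (−1)| = 12√10.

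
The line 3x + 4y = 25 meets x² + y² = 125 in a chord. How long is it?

The distance from (0, 0) to the line is 25/√25, and r² = 125.
Half the chord is √(r² − d²) = √(100), so the full chord is 20.

20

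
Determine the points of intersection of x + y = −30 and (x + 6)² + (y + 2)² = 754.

(−33, 3) and (−1, −29)

From the line, y = −x − 30. Substituting:
2x² + 68x + 66 = 0  ⟹  x² + 34x + 33 = 0
x = −1 or x = −33, giving (−1, −29) and (−33, 3).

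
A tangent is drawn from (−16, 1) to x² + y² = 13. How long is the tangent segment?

2√61

With centre O = (0, 0), |OP|² = 257 and r² = 13.
By the tangent–radius right angle, tangent length = √(|PO|² − r²) = √244 = 2√61.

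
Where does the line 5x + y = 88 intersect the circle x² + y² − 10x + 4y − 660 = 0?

(13, 23) and (22, −22)

From the line, y = −5x + 88. Substituting:
26x² − 910x + 7436 = 0  ⟹  x² − 35x + 286 = 0
x = 22 or x = 13, giving (22, −22) and (13, 23).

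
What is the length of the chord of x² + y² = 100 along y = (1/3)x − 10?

2√10

Express y = (−30 + x)/3 and substitute into the circle:
10x² − 60x = 0  ⟹  x² − 6x = 0
x = 6 or x = 0, giving (6, −8) and (0, −10).
|(6, −8) − (0, −10)| = √((6)² + (2)²) = 2√10.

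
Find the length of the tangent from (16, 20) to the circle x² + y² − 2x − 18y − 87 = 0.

The centre is (1, 9) and r = 13. The square of the distance from P to the centre is 225 + 121 = 346.
The tangent meets the radius at right angles, so tangent² = |PO|² − r² = 346 − 169 = 177.

√177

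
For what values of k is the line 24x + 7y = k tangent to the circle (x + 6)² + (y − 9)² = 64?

Tangency holds when the distance from the centre (−6, 9) to the line equals the radius 8:
|24·(−6) + 7·9 − k| / √625 = 8
|k − (−81)| = 8·25, so k = 119 or k = −281.

k = −281 or k = 119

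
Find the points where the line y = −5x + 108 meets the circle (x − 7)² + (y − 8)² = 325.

(17, 23) and (22, −2)

Express y = −5x + 108 and substitute into the circle:
26x² − 1014x + 9724 = 0  ⟹  x² − 39x + 374 = 0
x = 22 or x = 17, giving (22, −2) and (17, 23).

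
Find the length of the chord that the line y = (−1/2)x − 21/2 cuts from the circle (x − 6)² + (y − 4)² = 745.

20√5

Centre (6, 4), r² = 745. Perpendicular distance d from centre to line = |35| / √5 = 35/√5.
Half the chord is √(r² − d²) = √(500), so the full chord is 20√5.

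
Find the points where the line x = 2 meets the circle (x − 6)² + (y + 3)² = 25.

(2, −6) and (2, 0)

The line gives x = 2. Substituting into the circle:
y² + 6y = 0
y = 0 or y = −6, giving (2, 0) and (2, −6).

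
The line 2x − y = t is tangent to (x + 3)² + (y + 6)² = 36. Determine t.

The line touches the circle iff its distance from (−3, −6) is 6:
|2·(−3) − 1·(−6) − t| / √5 = 6
|t| = 6√5.

t = ±6√5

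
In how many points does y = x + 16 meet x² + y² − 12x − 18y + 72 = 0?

Substituting the line into the circle gives 2x² + 2x + 40 = 0.
Δ = 4 − 320 = −316.
No real roots: the line does not meet the circle.

0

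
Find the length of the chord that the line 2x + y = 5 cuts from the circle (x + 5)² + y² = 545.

20√5

Express y = −2x + 5 and substitute into the circle:
5x² − 10x − 495 = 0  ⟹  x² − 2x − 99 = 0
x = 11 or x = −9, giving (11, −17) and (−9, 23).
|(11, −17) − (−9, 23)| = √((20)² + (−40)²) = 20√5.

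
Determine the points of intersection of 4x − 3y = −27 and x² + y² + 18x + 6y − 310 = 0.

From the line, y = (27 + 4x)/3. Substituting:
25x² + 450x − 1575 = 0  ⟹  x² + 18x − 63 = 0
x = 3 or x = −21, giving (3, 13) and (−21, −19).

(−21, −19) and (3, 13)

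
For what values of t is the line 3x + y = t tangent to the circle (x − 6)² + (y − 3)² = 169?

The line touches the circle iff its distance from (6, 3) is 13:
|3·6 + 1·3 − t| / √10 = 13
|t − (21)| = 13√10.

t = 21 ± 13√10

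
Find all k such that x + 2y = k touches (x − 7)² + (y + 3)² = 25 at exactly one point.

Tangency holds when the distance from the centre (7, −3) to the line equals the radius 5:
|1·7 + 2·(−3) − k| / √5 = 5
|k − (1)| = 5√5.

k = 1 ± 5√5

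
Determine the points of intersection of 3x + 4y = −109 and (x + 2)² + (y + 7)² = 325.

Substitute y = (−109 − 3x)/4:
25x² + 550x + 1425 = 0  ⟹  x² + 22x + 57 = 0
x = −3 or x = −19, giving (−3, −25) and (−19, −13).

(−19, −13) and (−3, −25)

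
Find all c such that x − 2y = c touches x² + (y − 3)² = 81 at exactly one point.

Tangency holds when the distance from the centre (0, 3) to the line equals the radius 9:
|1·0 − 2·3 − c| / √5 = 9
|c − (−6)| = 9√5.

c = −6 ± 9√5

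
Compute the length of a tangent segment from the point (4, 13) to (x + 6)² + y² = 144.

5√5

Centre (−6, 0), r² = 144. |PO|² = (10)² + (13)² = 269.
By the tangent–radius right angle, tangent length = √(|PO|² − r²) = √125 = 5√5.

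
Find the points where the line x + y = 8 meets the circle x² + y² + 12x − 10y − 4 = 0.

Substitute y = −x + 8:
2x² + 6x − 20 = 0  ⟹  x² + 3x − 10 = 0
x = 2 or x = −5, giving (2, 6) and (−5, 13).

(−5, 13) and (2, 6)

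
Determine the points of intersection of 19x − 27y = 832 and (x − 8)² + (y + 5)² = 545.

Express y = (−832 + 19x)/27 and substitute into the circle:
1090x² − 38150x + 135160 = 0  ⟹  x² − 35x + 124 = 0
x = 31 or x = 4, giving (31, −9) and (4, −28).

(4, −28) and (31, −9)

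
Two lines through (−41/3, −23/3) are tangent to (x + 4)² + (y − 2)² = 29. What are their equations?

2x − 5y = 11 and 5x − 2y = −53

Let a tangent through (−41/3, −23/3) have slope m. Its distance from (−4, 2) must equal √29:
[m·(29/3) − (29/3)]² = 29(m² + 1)
10m² − 29m + 10 = 0, so m = 2/5 or m = 5/2.
Through (−41/3, −23/3) these give 2x − 5y = 11 and 5x − 2y = −53.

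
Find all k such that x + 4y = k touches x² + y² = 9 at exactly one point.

Tangency holds when the distance from the centre (0, 0) to the line equals the radius 3:
|1·0 + 4·0 − k| / √17 = 3
|k| = 3√17.

k = ±3√17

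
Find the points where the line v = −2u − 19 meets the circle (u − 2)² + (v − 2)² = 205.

(−12, 5) and (−4, −11)

Substitute v = −2u − 19:
5u² + 80u + 240 = 0  ⟹  u² + 16u + 48 = 0
u = −4 or u = −12, giving (−4, −11) and (−12, 5).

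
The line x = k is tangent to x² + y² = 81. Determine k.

k = −9 or k = 9

For a tangent, require d(centre, line) = r = 9.
|1·0 + 0·0 − k| / √1 = 9
|k| = 9, so k = 9 or k = −9.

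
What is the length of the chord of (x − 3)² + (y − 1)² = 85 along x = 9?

14

The line gives x = 9. Substituting into the circle:
y² − 2y − 48 = 0
y = 8 or y = −6, giving (9, 8) and (9, −6).
Chord length = distance between (9, 8) and (9, −6) = √196 = 14.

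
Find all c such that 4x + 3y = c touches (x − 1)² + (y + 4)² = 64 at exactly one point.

For a tangent, require d(centre, line) = r = 8.
|4·1 + 3·(−4) − c| / √25 = 8
|c − (−8)| = 8·5, so c = 32 or c = −48.

c = −48 or c = 32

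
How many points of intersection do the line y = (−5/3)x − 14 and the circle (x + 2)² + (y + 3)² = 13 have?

Centre (−2, −3), r² = 13. Distance² from centre to line = (23)²/34 = 529/34.
Since d² > r², the line lies outside the circle.

0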